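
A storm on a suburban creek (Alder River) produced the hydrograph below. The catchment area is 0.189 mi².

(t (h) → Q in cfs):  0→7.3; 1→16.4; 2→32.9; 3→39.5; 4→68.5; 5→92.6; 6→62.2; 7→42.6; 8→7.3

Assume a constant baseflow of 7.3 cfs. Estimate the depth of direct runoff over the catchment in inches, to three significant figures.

d ≈ 2.49 in

Direct runoff: 0.0, 9.1, 25.6, 32.2, 61.2, 85.3, 54.9, 35.3, 0.0 cfs; ΣQ_DR = 303.6 cfs.
V = ΣQ_DR · Δt = 303.6 × 3600 s = 1.093 × 10^6 ft³.
Over A = 0.189 mi², depth = V / A = 2.49 in.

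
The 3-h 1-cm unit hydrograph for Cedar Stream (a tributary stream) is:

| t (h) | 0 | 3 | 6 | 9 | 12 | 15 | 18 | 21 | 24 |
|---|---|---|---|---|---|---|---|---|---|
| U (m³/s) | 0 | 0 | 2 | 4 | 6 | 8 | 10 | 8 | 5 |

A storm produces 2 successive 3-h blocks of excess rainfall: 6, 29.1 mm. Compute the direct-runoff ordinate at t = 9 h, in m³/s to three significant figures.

Q ≈ 8.22 m³/s

By discrete convolution, Q_j = Σ (P_i / 10 mm) · U_{j−i}.
At t = 9 h (j=3): Q = (6/10)·4 + (29.1/10)·2 = 8.22 m³/s.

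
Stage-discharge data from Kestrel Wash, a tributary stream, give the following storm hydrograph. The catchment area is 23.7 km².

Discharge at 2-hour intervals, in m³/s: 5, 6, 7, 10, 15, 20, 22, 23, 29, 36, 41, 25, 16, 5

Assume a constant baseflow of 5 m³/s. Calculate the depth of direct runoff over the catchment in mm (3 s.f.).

d ≈ 57.7 mm

Direct runoff: 0.0, 1.0, 2.0, 5.0, 10.0, 15.0, 17.0, 18.0, 24.0, 31.0, 36.0, 20.0, 11.0, 0.0 m³/s; ΣQ_DR = 190.0 m³/s.
V = ΣQ_DR · Δt = 190.0 × 7200 s = 1.368 × 10^6 m³.
Over A = 23.7 km², depth = V / A = 57.7 mm.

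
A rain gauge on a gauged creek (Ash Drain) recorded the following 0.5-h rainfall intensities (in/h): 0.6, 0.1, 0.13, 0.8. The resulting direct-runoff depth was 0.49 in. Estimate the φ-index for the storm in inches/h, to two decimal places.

φ ≈ 0.21 in/h

Only the 2 blocks with intensity above φ contribute runoff: 0.6, 0.8 in/h.
Σ(I−φ)·Δt = d  ⇒  (0.6+0.8 − 2φ)·0.5 = 0.49
φ = (1.400 − 0.49/0.5) / 2 = 0.21 in/h.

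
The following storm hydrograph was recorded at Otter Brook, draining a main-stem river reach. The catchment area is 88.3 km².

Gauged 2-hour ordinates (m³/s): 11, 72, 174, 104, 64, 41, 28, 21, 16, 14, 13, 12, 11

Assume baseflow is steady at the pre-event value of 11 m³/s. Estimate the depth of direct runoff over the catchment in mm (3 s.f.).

d ≈ 35.7 mm

Direct runoff: 0.0, 61.0, 163.0, 93.0, 53.0, 30.0, 17.0, 10.0, 5.0, 3.0, 2.0, 1.0, 0.0 m³/s; ΣQ_DR = 438.0 m³/s.
V = ΣQ_DR · Δt = 438.0 × 7200 s = 3.154 × 10^6 m³.
Over A = 88.3 km², depth = V / A = 35.7 mm.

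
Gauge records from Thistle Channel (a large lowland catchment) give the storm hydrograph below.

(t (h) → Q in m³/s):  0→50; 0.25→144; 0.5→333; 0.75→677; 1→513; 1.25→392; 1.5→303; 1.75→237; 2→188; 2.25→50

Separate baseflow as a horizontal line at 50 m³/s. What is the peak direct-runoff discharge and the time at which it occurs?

Q_p = 627.0 m³/s at t = 0.75 h

Subtracting baseflow gives direct-runoff ordinates: 0.0, 94.0, 283.0, 627.0, 463.0, 342.0, 253.0, 187.0, 138.0, 0.0 m³/s.
The maximum is 627.0 m³/s, occurring at the reading for t = 0.75 h.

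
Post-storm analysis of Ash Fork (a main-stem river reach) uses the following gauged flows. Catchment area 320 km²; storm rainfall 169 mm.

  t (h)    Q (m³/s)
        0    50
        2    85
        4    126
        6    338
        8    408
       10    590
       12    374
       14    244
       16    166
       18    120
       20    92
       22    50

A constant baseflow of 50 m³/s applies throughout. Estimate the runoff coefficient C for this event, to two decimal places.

C ≈ 0.27

ΣQ_DR = 2043 m³/s; V = ΣQ_DR·Δt = 1.471 × 10^7 m³.
Runoff depth d = V / A = 45.97 mm.
C = d / P = 45.97 / 169 = 0.27.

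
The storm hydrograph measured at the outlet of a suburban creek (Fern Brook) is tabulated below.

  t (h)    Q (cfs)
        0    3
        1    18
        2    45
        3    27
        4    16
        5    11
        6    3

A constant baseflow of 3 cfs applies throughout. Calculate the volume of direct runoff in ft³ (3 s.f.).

Direct-runoff ordinates (Q − Q_b): 0.0, 15.0, 42.0, 24.0, 13.0, 8.0, 0.0 cfs.
ΣQ_DR = 102.0 cfs.
With Δt = 1 h = 3600 s, V = ΣQ_DR · Δt = 102.0 × 3600 = 3.67 × 10^5 ft³.

V ≈ 3.67 × 10^5 ft³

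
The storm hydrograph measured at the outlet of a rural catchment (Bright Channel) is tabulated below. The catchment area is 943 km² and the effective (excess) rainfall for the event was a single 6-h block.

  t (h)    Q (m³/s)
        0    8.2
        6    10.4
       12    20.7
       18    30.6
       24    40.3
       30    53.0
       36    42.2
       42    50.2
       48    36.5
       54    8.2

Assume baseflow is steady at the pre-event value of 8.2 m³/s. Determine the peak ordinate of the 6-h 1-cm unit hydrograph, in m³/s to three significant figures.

U_p ≈ 89.6 m³/s

Direct runoff: 0.0, 2.2, 12.5, 22.4, 32.1, 44.8, 34.0, 42.0, 28.3, 0.0 m³/s; ΣQ_DR = 218.3 m³/s, peak = 44.8 m³/s.
Runoff depth d = ΣQ_DR·Δt / A = 218.3 × 21600 / (943 km²) = 5.000 mm.
The 1-cm UH is the DRH scaled by (10 mm)/d, so U_p = 44.8 × 10/5.000 = 89.6 m³/s.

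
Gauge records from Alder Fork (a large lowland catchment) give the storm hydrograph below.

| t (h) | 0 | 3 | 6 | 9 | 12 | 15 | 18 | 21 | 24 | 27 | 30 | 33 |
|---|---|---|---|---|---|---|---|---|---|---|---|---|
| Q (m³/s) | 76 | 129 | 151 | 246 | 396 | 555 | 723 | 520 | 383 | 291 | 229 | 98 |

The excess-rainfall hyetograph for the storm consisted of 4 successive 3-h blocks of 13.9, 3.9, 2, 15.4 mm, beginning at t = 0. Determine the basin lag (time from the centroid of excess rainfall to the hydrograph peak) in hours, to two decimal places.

Centroid of excess rainfall: t_c = Σ P_i·t̄_i / ΣP_i = 6.1108 h (block centres at 1.5, 4.5, 7.5, 10.5 h).
Hydrograph peak occurs at t = 18 h, so basin lag t_L = 18 − 6.1108 = 11.89 h.

t_L ≈ 11.89 h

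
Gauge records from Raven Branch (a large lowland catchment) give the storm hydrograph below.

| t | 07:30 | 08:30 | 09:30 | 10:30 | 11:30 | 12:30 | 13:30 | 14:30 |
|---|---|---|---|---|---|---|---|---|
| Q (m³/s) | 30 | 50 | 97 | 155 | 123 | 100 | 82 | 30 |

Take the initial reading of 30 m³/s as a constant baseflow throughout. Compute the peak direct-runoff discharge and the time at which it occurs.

Subtracting baseflow gives direct-runoff ordinates: 0.0, 20.0, 67.0, 125.0, 93.0, 70.0, 52.0, 0.0 m³/s.
The maximum is 125.0 m³/s, occurring at the reading for t = 10:30.

Q_p = 125.0 m³/s at t = 10:30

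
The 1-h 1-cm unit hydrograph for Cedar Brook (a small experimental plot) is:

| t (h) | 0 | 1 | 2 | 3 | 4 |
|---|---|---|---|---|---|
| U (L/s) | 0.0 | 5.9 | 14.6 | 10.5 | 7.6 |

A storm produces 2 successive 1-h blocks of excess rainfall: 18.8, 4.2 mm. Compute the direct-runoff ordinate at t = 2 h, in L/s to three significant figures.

Q ≈ 29.9 L/s

By discrete convolution, Q_j = Σ (P_i / 10 mm) · U_{j−i}.
At t = 2 h (j=2): Q = (18.8/10)·14.6 + (4.2/10)·5.9 = 29.9 L/s.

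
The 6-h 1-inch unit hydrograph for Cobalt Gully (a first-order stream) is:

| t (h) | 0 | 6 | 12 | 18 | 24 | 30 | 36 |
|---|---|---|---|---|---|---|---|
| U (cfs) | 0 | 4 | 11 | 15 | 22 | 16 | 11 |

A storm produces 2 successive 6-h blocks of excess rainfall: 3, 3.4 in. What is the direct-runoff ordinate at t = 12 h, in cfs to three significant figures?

By discrete convolution, Q_j = Σ (P_i / 1 in) · U_{j−i}.
At t = 12 h (j=2): Q = (3/1)·11 + (3.4/1)·4 = 46.6 cfs.

Q ≈ 46.6 cfs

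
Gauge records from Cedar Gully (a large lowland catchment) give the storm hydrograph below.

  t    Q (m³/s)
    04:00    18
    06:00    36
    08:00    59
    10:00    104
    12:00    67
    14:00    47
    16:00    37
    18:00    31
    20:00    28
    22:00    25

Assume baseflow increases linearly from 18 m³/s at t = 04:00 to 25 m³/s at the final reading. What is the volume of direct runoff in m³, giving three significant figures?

V ≈ 1.71 × 10^6 m³

Direct-runoff ordinates (Q − Q_b): 0.00, 17.22, 39.44, 83.67, 45.89, 25.11, 14.33, 7.56, 3.78, 0.00 m³/s.
ΣQ_DR = 237.0 m³/s.
With Δt = 2 h = 7200 s, V = ΣQ_DR · Δt = 237.0 × 7200 = 1.71 × 10^6 m³.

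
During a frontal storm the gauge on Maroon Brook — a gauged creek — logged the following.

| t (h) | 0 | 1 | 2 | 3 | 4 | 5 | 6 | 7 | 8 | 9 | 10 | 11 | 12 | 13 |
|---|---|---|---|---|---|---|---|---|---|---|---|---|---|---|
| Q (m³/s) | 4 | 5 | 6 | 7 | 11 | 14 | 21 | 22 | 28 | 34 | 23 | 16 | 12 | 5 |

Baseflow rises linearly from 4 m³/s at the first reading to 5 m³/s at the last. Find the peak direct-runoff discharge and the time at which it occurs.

Q_p = 29.31 m³/s at t = 9 h

Subtracting baseflow gives direct-runoff ordinates: 0.00, 0.92, 1.85, 2.77, 6.69, 9.62, 16.54, 17.46, 23.38, 29.31, 18.23, 11.15, 7.08, 0.00 m³/s.
The maximum is 29.31 m³/s, occurring at the reading for t = 9 h.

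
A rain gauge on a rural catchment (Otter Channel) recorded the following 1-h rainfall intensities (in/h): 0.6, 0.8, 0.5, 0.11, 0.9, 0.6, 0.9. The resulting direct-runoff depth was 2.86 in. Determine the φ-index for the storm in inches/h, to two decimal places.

φ ≈ 0.24 in/h

Only the 6 blocks with intensity above φ contribute runoff: 0.6, 0.8, 0.5, 0.9, 0.6, 0.9 in/h.
Σ(I−φ)·Δt = d  ⇒  (0.6+0.8+0.5+0.9+0.6+0.9 − 6φ)·1 = 2.86
φ = (4.300 − 2.86/1) / 6 = 0.24 in/h.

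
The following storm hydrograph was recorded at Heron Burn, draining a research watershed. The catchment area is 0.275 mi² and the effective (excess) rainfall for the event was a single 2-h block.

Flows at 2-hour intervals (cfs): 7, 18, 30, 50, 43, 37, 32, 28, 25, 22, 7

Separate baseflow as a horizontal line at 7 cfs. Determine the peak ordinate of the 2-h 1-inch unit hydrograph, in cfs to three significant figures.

Direct runoff: 0.0, 11.0, 23.0, 43.0, 36.0, 30.0, 25.0, 21.0, 18.0, 15.0, 0.0 cfs; ΣQ_DR = 222.0 cfs, peak = 43.0 cfs.
Runoff depth d = ΣQ_DR·Δt / A = 222.0 × 7200 / (0.275 mi²) = 2.502 in.
The 1-inch UH is the DRH scaled by (1 in)/d, so U_p = 43.0 × 1/2.502 = 17.2 cfs.

U_p ≈ 17.2 cfs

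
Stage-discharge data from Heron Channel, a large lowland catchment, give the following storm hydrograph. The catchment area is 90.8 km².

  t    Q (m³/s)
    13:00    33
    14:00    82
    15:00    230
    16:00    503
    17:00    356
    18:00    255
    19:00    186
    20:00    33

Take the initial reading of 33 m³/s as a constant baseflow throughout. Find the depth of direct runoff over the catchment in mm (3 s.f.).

Direct runoff: 0.0, 49.0, 197.0, 470.0, 323.0, 222.0, 153.0, 0.0 m³/s; ΣQ_DR = 1414 m³/s.
V = ΣQ_DR · Δt = 1414 × 3600 s = 5.090 × 10^6 m³.
Over A = 90.8 km², depth = V / A = 56.1 mm.

d ≈ 56.1 mm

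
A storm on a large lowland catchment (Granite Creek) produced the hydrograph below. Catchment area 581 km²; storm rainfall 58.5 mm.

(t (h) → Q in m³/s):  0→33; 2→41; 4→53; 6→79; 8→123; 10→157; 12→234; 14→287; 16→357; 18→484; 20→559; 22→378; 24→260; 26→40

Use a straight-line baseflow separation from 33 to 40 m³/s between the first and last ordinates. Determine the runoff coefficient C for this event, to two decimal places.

ΣQ_DR = 2574 m³/s; V = ΣQ_DR·Δt = 1.853 × 10^7 m³.
Runoff depth d = V / A = 31.90 mm.
C = d / P = 31.90 / 58.5 = 0.55.

C ≈ 0.55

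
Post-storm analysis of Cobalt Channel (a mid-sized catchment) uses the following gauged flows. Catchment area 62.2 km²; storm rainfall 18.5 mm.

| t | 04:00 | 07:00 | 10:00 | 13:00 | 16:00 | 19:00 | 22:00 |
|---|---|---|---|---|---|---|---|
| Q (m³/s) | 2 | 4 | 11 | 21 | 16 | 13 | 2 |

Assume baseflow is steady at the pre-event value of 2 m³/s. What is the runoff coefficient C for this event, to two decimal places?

C ≈ 0.52

ΣQ_DR = 55.00 m³/s; V = ΣQ_DR·Δt = 5.940 × 10^5 m³.
Runoff depth d = V / A = 9.550 mm.
C = d / P = 9.550 / 18.5 = 0.52.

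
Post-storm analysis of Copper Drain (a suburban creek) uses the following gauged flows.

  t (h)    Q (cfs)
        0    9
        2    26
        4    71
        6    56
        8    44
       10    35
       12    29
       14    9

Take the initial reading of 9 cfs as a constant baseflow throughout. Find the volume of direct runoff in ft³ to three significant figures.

Direct-runoff ordinates (Q − Q_b): 0.0, 17.0, 62.0, 47.0, 35.0, 26.0, 20.0, 0.0 cfs.
ΣQ_DR = 207.0 cfs.
With Δt = 2 h = 7200 s, V = ΣQ_DR · Δt = 207.0 × 7200 = 1.49 × 10^6 ft³.

V ≈ 1.49 × 10^6 ft³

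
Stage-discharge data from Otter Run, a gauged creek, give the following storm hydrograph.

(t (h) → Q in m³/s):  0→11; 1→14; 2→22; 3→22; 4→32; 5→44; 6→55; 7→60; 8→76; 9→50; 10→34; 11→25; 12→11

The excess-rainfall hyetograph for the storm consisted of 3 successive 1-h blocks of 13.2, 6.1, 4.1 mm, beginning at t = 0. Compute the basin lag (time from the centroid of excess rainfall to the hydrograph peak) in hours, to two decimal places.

Centroid of excess rainfall: t_c = Σ P_i·t̄_i / ΣP_i = 1.1111 h (block centres at 0.5, 1.5, 2.5 h).
Hydrograph peak occurs at t = 8 h, so basin lag t_L = 8 − 1.1111 = 6.89 h.

t_L ≈ 6.89 h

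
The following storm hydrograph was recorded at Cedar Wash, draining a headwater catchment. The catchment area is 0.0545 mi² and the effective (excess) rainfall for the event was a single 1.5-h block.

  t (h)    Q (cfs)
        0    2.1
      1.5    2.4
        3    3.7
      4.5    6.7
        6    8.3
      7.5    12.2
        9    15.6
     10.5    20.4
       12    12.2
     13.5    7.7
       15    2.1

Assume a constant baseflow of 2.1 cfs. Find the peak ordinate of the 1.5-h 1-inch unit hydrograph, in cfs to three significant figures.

Direct runoff: 0.0, 0.3, 1.6, 4.6, 6.2, 10.1, 13.5, 18.3, 10.1, 5.6, 0.0 cfs; ΣQ_DR = 70.30 cfs, peak = 18.3 cfs.
Runoff depth d = ΣQ_DR·Δt / A = 70.30 × 5400 / (0.0545 mi²) = 2.998 in.
The 1-inch UH is the DRH scaled by (1 in)/d, so U_p = 18.3 × 1/2.998 = 6.10 cfs.

U_p ≈ 6.10 cfs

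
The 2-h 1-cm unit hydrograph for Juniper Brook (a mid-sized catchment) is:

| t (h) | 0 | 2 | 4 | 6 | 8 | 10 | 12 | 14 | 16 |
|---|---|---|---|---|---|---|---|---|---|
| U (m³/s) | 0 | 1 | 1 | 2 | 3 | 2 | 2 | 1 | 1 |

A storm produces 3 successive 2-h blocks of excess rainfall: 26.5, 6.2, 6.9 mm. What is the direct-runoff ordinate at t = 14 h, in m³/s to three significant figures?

Q ≈ 5.27 m³/s

By discrete convolution, Q_j = Σ (P_i / 10 mm) · U_{j−i}.
At t = 14 h (j=7): Q = (26.5/10)·1 + (6.2/10)·2 + (6.9/10)·2 = 5.27 m³/s.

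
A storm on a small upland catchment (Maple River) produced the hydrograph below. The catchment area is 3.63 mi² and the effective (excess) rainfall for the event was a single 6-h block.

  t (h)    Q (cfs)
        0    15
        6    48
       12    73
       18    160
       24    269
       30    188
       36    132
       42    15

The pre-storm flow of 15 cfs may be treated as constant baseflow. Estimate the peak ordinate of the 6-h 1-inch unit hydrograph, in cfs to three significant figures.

U_p ≈ 127 cfs

Direct runoff: 0.0, 33.0, 58.0, 145.0, 254.0, 173.0, 117.0, 0.0 cfs; ΣQ_DR = 780.0 cfs, peak = 254.0 cfs.
Runoff depth d = ΣQ_DR·Δt / A = 780.0 × 21600 / (3.63 mi²) = 1.998 in.
The 1-inch UH is the DRH scaled by (1 in)/d, so U_p = 254.0 × 1/1.998 = 127 cfs.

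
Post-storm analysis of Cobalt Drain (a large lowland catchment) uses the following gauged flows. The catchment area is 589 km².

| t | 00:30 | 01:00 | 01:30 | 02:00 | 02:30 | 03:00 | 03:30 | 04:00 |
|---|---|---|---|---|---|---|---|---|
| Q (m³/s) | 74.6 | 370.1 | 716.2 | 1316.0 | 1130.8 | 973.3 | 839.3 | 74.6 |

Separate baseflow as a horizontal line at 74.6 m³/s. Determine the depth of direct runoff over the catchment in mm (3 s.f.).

Direct runoff: 0.0, 295.5, 641.6, 1241.4, 1056.2, 898.7, 764.7, 0.0 m³/s; ΣQ_DR = 4898 m³/s.
V = ΣQ_DR · Δt = 4898 × 1800 s = 8.817 × 10^6 m³.
Over A = 589 km², depth = V / A = 15.0 mm.

d ≈ 15.0 mm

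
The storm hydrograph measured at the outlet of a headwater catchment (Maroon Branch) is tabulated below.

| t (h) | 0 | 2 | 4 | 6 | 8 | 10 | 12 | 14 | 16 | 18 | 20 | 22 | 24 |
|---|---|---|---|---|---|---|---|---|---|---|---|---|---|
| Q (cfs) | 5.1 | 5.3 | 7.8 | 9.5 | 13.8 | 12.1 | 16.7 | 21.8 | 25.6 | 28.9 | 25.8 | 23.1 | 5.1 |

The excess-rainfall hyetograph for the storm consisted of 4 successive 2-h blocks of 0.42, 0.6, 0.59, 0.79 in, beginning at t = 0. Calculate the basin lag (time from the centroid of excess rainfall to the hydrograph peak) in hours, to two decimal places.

Centroid of excess rainfall: t_c = Σ P_i·t̄_i / ΣP_i = 4.4583 h (block centres at 1, 3, 5, 7 h).
Hydrograph peak occurs at t = 18 h, so basin lag t_L = 18 − 4.4583 = 13.54 h.

t_L ≈ 13.54 h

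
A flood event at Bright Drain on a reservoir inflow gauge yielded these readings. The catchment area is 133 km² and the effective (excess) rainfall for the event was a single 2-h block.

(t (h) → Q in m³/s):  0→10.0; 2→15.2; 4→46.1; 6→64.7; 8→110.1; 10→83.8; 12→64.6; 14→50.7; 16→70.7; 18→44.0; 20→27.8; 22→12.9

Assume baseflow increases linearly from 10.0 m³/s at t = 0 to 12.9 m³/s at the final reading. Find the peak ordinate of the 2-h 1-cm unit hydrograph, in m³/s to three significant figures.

U_p ≈ 39.5 m³/s

Direct runoff: 0.00, 4.94, 35.57, 53.91, 99.05, 72.48, 53.02, 38.85, 58.59, 31.63, 15.16, 0.00 m³/s; ΣQ_DR = 463.2 m³/s, peak = 99.05 m³/s.
Runoff depth d = ΣQ_DR·Δt / A = 463.2 × 7200 / (133 km²) = 25.08 mm.
The 1-cm UH is the DRH scaled by (10 mm)/d, so U_p = 99.05 × 10/25.08 = 39.5 m³/s.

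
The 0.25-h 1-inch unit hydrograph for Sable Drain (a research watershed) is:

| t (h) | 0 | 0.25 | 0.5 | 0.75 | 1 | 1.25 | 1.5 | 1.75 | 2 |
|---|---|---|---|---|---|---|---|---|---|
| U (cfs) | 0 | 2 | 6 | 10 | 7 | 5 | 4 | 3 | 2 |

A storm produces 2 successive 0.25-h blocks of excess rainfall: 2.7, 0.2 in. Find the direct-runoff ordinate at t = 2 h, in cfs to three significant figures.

By discrete convolution, Q_j = Σ (P_i / 1 in) · U_{j−i}.
At t = 2 h (j=8): Q = (2.7/1)·2 + (0.2/1)·3 = 6.00 cfs.

Q ≈ 6.00 cfs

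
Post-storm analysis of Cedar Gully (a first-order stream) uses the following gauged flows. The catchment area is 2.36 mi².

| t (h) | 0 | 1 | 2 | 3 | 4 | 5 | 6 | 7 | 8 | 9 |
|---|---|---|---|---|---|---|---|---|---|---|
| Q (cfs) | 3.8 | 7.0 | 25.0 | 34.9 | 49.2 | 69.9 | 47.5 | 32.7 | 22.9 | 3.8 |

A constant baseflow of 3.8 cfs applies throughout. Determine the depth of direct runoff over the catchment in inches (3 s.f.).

d ≈ 0.170 in

Direct runoff: 0.0, 3.2, 21.2, 31.1, 45.4, 66.1, 43.7, 28.9, 19.1, 0.0 cfs; ΣQ_DR = 258.7 cfs.
V = ΣQ_DR · Δt = 258.7 × 3600 s = 9.313 × 10^5 ft³.
Over A = 2.36 mi², depth = V / A = 0.170 in.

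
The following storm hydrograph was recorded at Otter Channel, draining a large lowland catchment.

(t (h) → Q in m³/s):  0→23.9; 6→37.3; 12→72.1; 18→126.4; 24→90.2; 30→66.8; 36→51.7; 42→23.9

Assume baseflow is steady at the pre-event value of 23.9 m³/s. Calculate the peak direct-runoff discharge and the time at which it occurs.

Subtracting baseflow gives direct-runoff ordinates: 0.0, 13.4, 48.2, 102.5, 66.3, 42.9, 27.8, 0.0 m³/s.
The maximum is 102.5 m³/s, occurring at the reading for t = 18 h.

Q_p = 102.5 m³/s at t = 18 h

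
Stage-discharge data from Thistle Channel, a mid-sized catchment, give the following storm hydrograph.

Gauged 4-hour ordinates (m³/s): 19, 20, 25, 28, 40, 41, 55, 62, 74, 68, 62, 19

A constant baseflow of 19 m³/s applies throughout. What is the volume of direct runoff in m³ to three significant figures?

V ≈ 4.10 × 10^6 m³

Direct-runoff ordinates (Q − Q_b): 0.0, 1.0, 6.0, 9.0, 21.0, 22.0, 36.0, 43.0, 55.0, 49.0, 43.0, 0.0 m³/s.
ΣQ_DR = 285.0 m³/s.
With Δt = 4 h = 14400 s, V = ΣQ_DR · Δt = 285.0 × 14400 = 4.10 × 10^6 m³.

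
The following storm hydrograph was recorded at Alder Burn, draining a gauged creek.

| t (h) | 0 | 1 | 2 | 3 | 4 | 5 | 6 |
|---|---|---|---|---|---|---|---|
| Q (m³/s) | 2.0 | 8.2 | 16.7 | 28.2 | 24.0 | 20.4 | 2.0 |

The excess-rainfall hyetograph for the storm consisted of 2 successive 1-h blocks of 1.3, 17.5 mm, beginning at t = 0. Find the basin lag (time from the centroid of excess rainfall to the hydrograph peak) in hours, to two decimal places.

t_L ≈ 1.57 h

Centroid of excess rainfall: t_c = Σ P_i·t̄_i / ΣP_i = 1.4309 h (block centres at 0.5, 1.5 h).
Hydrograph peak occurs at t = 3 h, so basin lag t_L = 3 − 1.4309 = 1.57 h.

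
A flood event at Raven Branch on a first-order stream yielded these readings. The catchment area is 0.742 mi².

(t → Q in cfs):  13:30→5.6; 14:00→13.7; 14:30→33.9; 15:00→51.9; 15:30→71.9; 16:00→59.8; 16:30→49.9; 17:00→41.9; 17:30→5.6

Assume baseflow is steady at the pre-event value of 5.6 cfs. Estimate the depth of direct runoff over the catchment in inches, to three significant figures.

d ≈ 0.296 in

Direct runoff: 0.0, 8.1, 28.3, 46.3, 66.3, 54.2, 44.3, 36.3, 0.0 cfs; ΣQ_DR = 283.8 cfs.
V = ΣQ_DR · Δt = 283.8 × 1800 s = 5.108 × 10^5 ft³.
Over A = 0.742 mi², depth = V / A = 0.296 in.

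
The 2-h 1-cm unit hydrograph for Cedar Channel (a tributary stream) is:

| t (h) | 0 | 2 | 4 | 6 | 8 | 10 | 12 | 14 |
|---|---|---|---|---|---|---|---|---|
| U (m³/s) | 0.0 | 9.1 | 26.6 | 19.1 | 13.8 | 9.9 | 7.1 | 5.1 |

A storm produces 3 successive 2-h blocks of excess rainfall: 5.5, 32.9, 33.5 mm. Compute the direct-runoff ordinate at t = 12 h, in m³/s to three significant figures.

By discrete convolution, Q_j = Σ (P_i / 10 mm) · U_{j−i}.
At t = 12 h (j=6): Q = (5.5/10)·7.1 + (32.9/10)·9.9 + (33.5/10)·13.8 = 82.7 m³/s.

Q ≈ 82.7 m³/s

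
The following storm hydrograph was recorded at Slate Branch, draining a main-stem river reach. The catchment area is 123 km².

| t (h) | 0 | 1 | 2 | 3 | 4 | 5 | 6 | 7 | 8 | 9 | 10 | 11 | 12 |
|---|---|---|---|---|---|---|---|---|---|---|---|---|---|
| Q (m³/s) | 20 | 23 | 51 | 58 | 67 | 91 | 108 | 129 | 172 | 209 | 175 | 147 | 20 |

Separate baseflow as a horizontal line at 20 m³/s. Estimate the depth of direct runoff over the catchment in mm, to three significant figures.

Direct runoff: 0.0, 3.0, 31.0, 38.0, 47.0, 71.0, 88.0, 109.0, 152.0, 189.0, 155.0, 127.0, 0.0 m³/s; ΣQ_DR = 1010 m³/s.
V = ΣQ_DR · Δt = 1010 × 3600 s = 3.636 × 10^6 m³.
Over A = 123 km², depth = V / A = 29.6 mm.

d ≈ 29.6 mm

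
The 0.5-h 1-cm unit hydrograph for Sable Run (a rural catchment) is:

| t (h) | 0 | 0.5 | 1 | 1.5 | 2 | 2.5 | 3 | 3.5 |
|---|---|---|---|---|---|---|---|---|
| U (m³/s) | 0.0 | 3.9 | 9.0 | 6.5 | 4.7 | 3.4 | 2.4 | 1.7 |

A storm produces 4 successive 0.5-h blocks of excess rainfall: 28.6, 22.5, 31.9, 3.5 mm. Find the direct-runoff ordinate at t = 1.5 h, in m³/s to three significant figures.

By discrete convolution, Q_j = Σ (P_i / 10 mm) · U_{j−i}.
At t = 1.5 h (j=3): Q = (28.6/10)·6.5 + (22.5/10)·9.0 + (31.9/10)·3.9 + (3.5/10)·0.0 = 51.3 m³/s.

Q ≈ 51.3 m³/s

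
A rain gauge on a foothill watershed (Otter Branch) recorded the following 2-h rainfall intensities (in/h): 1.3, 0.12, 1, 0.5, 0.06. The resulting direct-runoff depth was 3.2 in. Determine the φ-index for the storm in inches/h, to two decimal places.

φ ≈ 0.40 in/h

Only the 3 blocks with intensity above φ contribute runoff: 1.3, 1, 0.5 in/h.
Σ(I−φ)·Δt = d  ⇒  (1.3+1+0.5 − 3φ)·2 = 3.2
φ = (2.800 − 3.2/2) / 3 = 0.40 in/h.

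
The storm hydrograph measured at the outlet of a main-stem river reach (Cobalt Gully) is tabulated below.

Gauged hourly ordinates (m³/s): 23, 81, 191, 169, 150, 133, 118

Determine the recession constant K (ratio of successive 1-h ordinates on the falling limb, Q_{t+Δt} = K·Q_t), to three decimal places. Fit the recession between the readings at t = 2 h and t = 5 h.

Using the recession-limb readings at t = 2 h and t = 5 h: Q falls from 191 to 133 m³/s over 3 intervals.
K = (Q₂/Q₁)^(1/3) = (133/191)^(1/3) = 0.886.

K ≈ 0.886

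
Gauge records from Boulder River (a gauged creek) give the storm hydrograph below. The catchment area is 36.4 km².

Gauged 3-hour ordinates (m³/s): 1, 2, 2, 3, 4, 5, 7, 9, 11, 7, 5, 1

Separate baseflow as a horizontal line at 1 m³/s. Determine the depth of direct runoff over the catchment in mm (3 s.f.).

Direct runoff: 0.0, 1.0, 1.0, 2.0, 3.0, 4.0, 6.0, 8.0, 10.0, 6.0, 4.0, 0.0 m³/s; ΣQ_DR = 45.00 m³/s.
V = ΣQ_DR · Δt = 45.00 × 10800 s = 4.860 × 10^5 m³.
Over A = 36.4 km², depth = V / A = 13.4 mm.

d ≈ 13.4 mm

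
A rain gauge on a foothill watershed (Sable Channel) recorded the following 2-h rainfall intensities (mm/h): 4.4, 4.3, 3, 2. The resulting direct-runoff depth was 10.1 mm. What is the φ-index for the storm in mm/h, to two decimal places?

φ ≈ 2.22 mm/h

Only the 3 blocks with intensity above φ contribute runoff: 4.4, 4.3, 3 mm/h.
Σ(I−φ)·Δt = d  ⇒  (4.4+4.3+3 − 3φ)·2 = 10.1
φ = (11.70 − 10.1/2) / 3 = 2.22 mm/h.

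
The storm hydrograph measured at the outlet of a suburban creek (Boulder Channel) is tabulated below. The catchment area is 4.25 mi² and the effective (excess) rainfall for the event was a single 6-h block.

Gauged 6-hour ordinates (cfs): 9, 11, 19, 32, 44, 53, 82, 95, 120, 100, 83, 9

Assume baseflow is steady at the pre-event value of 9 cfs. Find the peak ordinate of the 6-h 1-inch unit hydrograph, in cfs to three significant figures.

U_p ≈ 92.4 cfs

Direct runoff: 0.0, 2.0, 10.0, 23.0, 35.0, 44.0, 73.0, 86.0, 111.0, 91.0, 74.0, 0.0 cfs; ΣQ_DR = 549.0 cfs, peak = 111.0 cfs.
Runoff depth d = ΣQ_DR·Δt / A = 549.0 × 21600 / (4.25 mi²) = 1.201 in.
The 1-inch UH is the DRH scaled by (1 in)/d, so U_p = 111.0 × 1/1.201 = 92.4 cfs.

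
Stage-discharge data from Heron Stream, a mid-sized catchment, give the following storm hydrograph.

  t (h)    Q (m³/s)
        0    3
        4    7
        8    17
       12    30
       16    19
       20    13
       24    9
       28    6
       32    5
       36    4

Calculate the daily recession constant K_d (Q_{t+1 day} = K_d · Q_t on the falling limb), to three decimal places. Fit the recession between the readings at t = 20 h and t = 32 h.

Between t = 20 h and t = 32 h the flow falls from 13 to 5 m³/s over 3×4 h = 12 h.
Per-interval ratio K = (5/13)^(1/3) = 0.7272; K_d = K^(24/4) = 0.148.

K_d ≈ 0.148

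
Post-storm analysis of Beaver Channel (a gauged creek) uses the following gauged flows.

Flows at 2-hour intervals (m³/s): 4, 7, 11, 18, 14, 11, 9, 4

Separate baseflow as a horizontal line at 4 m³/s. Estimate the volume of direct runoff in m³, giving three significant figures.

V ≈ 3.31 × 10^5 m³

Direct-runoff ordinates (Q − Q_b): 0.0, 3.0, 7.0, 14.0, 10.0, 7.0, 5.0, 0.0 m³/s.
ΣQ_DR = 46.00 m³/s.
With Δt = 2 h = 7200 s, V = ΣQ_DR · Δt = 46.00 × 7200 = 3.31 × 10^5 m³.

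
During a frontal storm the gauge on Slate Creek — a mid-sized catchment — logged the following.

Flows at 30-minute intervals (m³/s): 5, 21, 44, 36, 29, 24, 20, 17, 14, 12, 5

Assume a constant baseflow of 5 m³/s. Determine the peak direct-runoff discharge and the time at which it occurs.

Q_p = 39.0 m³/s at t = 1 h

Subtracting baseflow gives direct-runoff ordinates: 0.0, 16.0, 39.0, 31.0, 24.0, 19.0, 15.0, 12.0, 9.0, 7.0, 0.0 m³/s.
The maximum is 39.0 m³/s, occurring at the reading for t = 1 h.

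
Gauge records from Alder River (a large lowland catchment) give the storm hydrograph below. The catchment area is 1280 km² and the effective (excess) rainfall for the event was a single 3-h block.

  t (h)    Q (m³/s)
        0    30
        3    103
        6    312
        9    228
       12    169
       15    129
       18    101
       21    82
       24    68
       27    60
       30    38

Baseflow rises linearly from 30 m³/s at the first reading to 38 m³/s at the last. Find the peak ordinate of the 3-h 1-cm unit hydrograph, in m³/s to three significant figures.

Direct runoff: 0.00, 72.20, 280.40, 195.60, 135.80, 95.00, 66.20, 46.40, 31.60, 22.80, 0.00 m³/s; ΣQ_DR = 946.0 m³/s, peak = 280.40 m³/s.
Runoff depth d = ΣQ_DR·Δt / A = 946.0 × 10800 / (1280 km²) = 7.982 mm.
The 1-cm UH is the DRH scaled by (10 mm)/d, so U_p = 280.40 × 10/7.982 = 351 m³/s.

U_p ≈ 351 m³/s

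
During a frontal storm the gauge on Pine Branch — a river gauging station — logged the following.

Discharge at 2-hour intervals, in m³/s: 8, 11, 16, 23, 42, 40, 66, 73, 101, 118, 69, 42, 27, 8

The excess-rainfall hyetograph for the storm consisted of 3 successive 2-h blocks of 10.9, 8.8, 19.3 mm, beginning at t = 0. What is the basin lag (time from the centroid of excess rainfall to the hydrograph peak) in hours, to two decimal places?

Centroid of excess rainfall: t_c = Σ P_i·t̄_i / ΣP_i = 3.4308 h (block centres at 1, 3, 5 h).
Hydrograph peak occurs at t = 18 h, so basin lag t_L = 18 − 3.4308 = 14.57 h.

t_L ≈ 14.57 h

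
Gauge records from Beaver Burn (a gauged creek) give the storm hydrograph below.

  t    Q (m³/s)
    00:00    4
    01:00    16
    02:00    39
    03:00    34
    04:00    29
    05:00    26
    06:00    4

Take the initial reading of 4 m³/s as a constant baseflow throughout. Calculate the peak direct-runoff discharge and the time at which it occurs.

Q_p = 35.0 m³/s at t = 02:00

Subtracting baseflow gives direct-runoff ordinates: 0.0, 12.0, 35.0, 30.0, 25.0, 22.0, 0.0 m³/s.
The maximum is 35.0 m³/s, occurring at the reading for t = 02:00.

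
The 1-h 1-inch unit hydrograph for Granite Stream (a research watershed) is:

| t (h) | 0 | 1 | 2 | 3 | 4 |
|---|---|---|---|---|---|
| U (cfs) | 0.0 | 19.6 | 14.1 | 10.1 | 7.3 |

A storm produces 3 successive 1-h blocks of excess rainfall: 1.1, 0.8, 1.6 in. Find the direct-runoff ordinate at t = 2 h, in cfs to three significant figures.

Q ≈ 31.2 cfs

By discrete convolution, Q_j = Σ (P_i / 1 in) · U_{j−i}.
At t = 2 h (j=2): Q = (1.1/1)·14.1 + (0.8/1)·19.6 + (1.6/1)·0.0 = 31.2 cfs.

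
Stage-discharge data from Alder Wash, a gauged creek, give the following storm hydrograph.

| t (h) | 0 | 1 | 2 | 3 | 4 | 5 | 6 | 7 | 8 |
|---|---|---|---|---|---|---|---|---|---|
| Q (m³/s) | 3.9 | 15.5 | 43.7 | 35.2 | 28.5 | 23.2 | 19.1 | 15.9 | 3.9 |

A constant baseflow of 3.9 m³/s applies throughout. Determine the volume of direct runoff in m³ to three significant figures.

Direct-runoff ordinates (Q − Q_b): 0.0, 11.6, 39.8, 31.3, 24.6, 19.3, 15.2, 12.0, 0.0 m³/s.
ΣQ_DR = 153.8 m³/s.
With Δt = 1 h = 3600 s, V = ΣQ_DR · Δt = 153.8 × 3600 = 5.54 × 10^5 m³.

V ≈ 5.54 × 10^5 m³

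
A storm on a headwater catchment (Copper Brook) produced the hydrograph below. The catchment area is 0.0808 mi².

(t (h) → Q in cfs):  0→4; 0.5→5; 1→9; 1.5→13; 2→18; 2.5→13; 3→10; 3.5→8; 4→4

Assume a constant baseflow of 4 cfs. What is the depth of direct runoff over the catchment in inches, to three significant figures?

Direct runoff: 0.0, 1.0, 5.0, 9.0, 14.0, 9.0, 6.0, 4.0, 0.0 cfs; ΣQ_DR = 48.00 cfs.
V = ΣQ_DR · Δt = 48.00 × 1800 s = 86400 ft³.
Over A = 0.0808 mi², depth = V / A = 0.460 in.

d ≈ 0.460 in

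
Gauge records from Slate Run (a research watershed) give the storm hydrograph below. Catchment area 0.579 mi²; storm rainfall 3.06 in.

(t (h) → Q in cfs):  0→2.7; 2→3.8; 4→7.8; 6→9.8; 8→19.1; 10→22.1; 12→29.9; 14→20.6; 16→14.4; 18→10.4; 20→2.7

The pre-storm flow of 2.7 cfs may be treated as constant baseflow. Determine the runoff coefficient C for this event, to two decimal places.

ΣQ_DR = 113.6 cfs; V = ΣQ_DR·Δt = 8.179 × 10^5 ft³.
Runoff depth d = V / A = 0.6081 in.
C = d / P = 0.6081 / 3.06 = 0.20.

C ≈ 0.20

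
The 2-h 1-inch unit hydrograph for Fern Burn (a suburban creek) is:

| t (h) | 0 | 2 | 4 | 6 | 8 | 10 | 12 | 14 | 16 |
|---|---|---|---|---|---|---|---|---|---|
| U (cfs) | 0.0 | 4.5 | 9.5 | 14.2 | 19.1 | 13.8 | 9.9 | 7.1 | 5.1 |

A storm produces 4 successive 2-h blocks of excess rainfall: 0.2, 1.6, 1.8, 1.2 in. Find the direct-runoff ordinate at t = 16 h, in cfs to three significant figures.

By discrete convolution, Q_j = Σ (P_i / 1 in) · U_{j−i}.
At t = 16 h (j=8): Q = (0.2/1)·5.1 + (1.6/1)·7.1 + (1.8/1)·9.9 + (1.2/1)·13.8 = 46.8 cfs.

Q ≈ 46.8 cfs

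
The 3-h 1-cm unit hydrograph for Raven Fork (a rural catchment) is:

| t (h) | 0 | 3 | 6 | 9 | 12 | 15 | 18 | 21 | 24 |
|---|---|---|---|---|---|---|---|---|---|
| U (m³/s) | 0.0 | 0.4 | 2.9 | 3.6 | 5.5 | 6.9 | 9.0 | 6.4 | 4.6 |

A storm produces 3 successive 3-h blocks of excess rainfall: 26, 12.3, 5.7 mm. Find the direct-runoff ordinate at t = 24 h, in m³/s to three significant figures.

By discrete convolution, Q_j = Σ (P_i / 10 mm) · U_{j−i}.
At t = 24 h (j=8): Q = (26/10)·4.6 + (12.3/10)·6.4 + (5.7/10)·9.0 = 25.0 m³/s.

Q ≈ 25.0 m³/s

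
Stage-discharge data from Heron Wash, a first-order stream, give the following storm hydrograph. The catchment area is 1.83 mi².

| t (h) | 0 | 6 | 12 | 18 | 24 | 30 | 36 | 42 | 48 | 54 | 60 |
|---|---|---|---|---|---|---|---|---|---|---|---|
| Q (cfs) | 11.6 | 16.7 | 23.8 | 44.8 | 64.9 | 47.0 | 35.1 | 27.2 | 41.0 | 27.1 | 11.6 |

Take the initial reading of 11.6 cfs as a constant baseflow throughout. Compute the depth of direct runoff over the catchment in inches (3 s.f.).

d ≈ 1.13 in

Direct runoff: 0.0, 5.1, 12.2, 33.2, 53.3, 35.4, 23.5, 15.6, 29.4, 15.5, 0.0 cfs; ΣQ_DR = 223.2 cfs.
V = ΣQ_DR · Δt = 223.2 × 21600 s = 4.821 × 10^6 ft³.
Over A = 1.83 mi², depth = V / A = 1.13 in.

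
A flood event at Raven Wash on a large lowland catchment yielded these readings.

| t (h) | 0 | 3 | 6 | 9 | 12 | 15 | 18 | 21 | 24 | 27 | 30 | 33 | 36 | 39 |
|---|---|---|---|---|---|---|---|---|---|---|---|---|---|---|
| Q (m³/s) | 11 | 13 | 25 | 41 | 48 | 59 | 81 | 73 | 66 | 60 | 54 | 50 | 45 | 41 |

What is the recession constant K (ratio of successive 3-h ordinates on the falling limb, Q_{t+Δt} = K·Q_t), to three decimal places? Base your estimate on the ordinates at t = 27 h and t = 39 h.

Using the recession-limb readings at t = 27 h and t = 39 h: Q falls from 60 to 41 m³/s over 4 intervals.
K = (Q₂/Q₁)^(1/4) = (41/60)^(1/4) = 0.909.

K ≈ 0.909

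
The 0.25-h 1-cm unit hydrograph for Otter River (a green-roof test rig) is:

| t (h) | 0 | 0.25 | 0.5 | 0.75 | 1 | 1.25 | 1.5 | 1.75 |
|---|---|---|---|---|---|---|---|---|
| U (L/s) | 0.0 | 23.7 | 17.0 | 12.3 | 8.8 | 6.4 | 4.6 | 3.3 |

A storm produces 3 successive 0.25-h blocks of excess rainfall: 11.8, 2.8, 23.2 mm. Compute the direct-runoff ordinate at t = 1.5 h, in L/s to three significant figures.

Q ≈ 27.6 L/s

By discrete convolution, Q_j = Σ (P_i / 10 mm) · U_{j−i}.
At t = 1.5 h (j=6): Q = (11.8/10)·4.6 + (2.8/10)·6.4 + (23.2/10)·8.8 = 27.6 L/s.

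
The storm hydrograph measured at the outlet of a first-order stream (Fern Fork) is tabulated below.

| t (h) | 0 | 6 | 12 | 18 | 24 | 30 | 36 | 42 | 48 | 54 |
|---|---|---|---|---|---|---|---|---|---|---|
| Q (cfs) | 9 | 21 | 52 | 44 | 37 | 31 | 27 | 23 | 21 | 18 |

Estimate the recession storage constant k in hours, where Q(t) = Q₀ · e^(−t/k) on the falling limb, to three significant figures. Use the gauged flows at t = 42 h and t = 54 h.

On the falling limb, Q drops from 23 to 18 cfs between t = 42 h and t = 54 h (Δt = 12 h).
k = −Δt / ln(Q₂/Q₁) = −12 / ln(18/23) = 49.0 h.

k ≈ 49.0 h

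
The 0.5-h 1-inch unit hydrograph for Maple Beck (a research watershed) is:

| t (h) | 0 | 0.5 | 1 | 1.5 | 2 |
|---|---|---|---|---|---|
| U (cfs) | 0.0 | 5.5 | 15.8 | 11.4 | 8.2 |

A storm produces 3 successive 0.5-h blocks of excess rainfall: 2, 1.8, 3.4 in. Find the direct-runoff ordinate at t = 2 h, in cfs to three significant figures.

Q ≈ 90.6 cfs

By discrete convolution, Q_j = Σ (P_i / 1 in) · U_{j−i}.
At t = 2 h (j=4): Q = (2/1)·8.2 + (1.8/1)·11.4 + (3.4/1)·15.8 = 90.6 cfs.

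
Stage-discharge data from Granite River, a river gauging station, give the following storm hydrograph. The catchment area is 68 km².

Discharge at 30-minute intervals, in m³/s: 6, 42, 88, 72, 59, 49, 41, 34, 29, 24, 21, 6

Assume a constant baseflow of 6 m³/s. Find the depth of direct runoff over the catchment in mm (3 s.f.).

Direct runoff: 0.0, 36.0, 82.0, 66.0, 53.0, 43.0, 35.0, 28.0, 23.0, 18.0, 15.0, 0.0 m³/s; ΣQ_DR = 399.0 m³/s.
V = ΣQ_DR · Δt = 399.0 × 1800 s = 7.182 × 10^5 m³.
Over A = 68 km², depth = V / A = 10.6 mm.

d ≈ 10.6 mm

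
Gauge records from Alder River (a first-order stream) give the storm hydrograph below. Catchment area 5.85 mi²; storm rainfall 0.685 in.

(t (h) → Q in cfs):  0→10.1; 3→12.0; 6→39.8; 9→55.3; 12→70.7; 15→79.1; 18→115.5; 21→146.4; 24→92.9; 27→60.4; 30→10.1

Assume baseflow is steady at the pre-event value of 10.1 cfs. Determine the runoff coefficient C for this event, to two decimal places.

C ≈ 0.67

ΣQ_DR = 581.2 cfs; V = ΣQ_DR·Δt = 6.277 × 10^6 ft³.
Runoff depth d = V / A = 0.4619 in.
C = d / P = 0.4619 / 0.685 = 0.67.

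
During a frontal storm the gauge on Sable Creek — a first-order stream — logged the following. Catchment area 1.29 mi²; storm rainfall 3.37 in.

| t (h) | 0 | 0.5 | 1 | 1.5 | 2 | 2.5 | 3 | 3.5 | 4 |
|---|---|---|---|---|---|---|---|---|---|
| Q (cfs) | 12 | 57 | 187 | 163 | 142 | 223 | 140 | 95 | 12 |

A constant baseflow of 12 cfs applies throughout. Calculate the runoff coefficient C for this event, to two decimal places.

C ≈ 0.16

ΣQ_DR = 923.0 cfs; V = ΣQ_DR·Δt = 1.661 × 10^6 ft³.
Runoff depth d = V / A = 0.5544 in.
C = d / P = 0.5544 / 3.37 = 0.16.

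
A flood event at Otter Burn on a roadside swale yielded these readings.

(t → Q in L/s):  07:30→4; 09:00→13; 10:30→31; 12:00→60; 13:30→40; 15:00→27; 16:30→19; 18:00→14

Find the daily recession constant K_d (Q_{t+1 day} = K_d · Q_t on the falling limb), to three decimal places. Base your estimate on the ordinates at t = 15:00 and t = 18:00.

K_d ≈ 0.005

Between t = 15:00 and t = 18:00 the flow falls from 27 to 14 L/s over 2×1.5 h = 3 h.
Per-interval ratio K = (14/27)^(1/2) = 0.7201; K_d = K^(24/1.5) = 0.005.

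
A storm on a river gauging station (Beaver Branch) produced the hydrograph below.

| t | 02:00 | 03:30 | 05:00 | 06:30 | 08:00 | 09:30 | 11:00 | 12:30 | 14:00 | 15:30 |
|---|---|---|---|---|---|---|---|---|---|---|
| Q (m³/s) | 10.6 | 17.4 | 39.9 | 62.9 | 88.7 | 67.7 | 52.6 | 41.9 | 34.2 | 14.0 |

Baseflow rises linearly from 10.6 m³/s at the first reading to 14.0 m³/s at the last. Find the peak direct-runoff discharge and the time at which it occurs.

Subtracting baseflow gives direct-runoff ordinates: 0.00, 6.42, 28.54, 51.17, 76.59, 55.21, 39.73, 28.66, 20.58, 0.00 m³/s.
The maximum is 76.59 m³/s, occurring at the reading for t = 08:00.

Q_p = 76.59 m³/s at t = 08:00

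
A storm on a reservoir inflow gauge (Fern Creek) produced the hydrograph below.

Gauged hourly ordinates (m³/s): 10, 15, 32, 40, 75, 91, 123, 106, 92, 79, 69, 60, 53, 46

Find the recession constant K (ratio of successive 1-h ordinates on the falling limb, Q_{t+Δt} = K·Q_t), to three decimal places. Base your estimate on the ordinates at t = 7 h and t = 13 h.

K ≈ 0.870

Using the recession-limb readings at t = 7 h and t = 13 h: Q falls from 106 to 46 m³/s over 6 intervals.
K = (Q₂/Q₁)^(1/6) = (46/106)^(1/6) = 0.870.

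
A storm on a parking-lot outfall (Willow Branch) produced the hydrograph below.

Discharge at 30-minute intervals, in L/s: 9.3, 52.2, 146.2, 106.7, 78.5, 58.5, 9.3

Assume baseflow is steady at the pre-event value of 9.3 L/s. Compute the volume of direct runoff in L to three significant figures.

V ≈ 7.12 × 10^5 L

Direct-runoff ordinates (Q − Q_b): 0.0, 42.9, 136.9, 97.4, 69.2, 49.2, 0.0 L/s.
ΣQ_DR = 395.6 L/s.
With Δt = 0.5 h = 1800 s, V = ΣQ_DR · Δt = 395.6 × 1800 = 7.12 × 10^5 L.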